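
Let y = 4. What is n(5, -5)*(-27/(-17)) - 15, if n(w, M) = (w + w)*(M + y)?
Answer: -525/17 ≈ -30.882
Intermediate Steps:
n(w, M) = 2*w*(4 + M) (n(w, M) = (w + w)*(M + 4) = (2*w)*(4 + M) = 2*w*(4 + M))
n(5, -5)*(-27/(-17)) - 15 = (2*5*(4 - 5))*(-27/(-17)) - 15 = (2*5*(-1))*(-27*(-1/17)) - 15 = -10*27/17 - 15 = -270/17 - 15 = -525/17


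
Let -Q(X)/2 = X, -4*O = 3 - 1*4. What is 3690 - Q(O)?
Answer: 7381/2 ≈ 3690.5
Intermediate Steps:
O = 1/4 (O = -(3 - 1*4)/4 = -(3 - 4)/4 = -1/4*(-1) = 1/4 ≈ 0.25000)
Q(X) = -2*X
3690 - Q(O) = 3690 - (-2)/4 = 3690 - 1*(-1/2) = 3690 + 1/2 = 7381/2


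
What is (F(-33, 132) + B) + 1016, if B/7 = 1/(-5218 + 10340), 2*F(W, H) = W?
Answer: 2559723/2561 ≈ 999.50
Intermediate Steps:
F(W, H) = W/2
B = 7/5122 (B = 7/(-5218 + 10340) = 7/5122 ≈ 0.0013667)
(F(-33, 132) + B) + 1016 = ((½)*(-33) + 7/5122) + 1016 = (-33/2 + 7/5122) + 1016 = -42253/2561 + 1016 = 2559723/2561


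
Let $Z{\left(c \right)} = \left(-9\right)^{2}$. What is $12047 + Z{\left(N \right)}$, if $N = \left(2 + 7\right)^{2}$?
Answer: $12128$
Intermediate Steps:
$N = 81$ ($N = 9^{2} = 81$)
$Z{\left(c \right)} = 81$
$12047 + Z{\left(N \right)} = 12047 + 81 = 12128$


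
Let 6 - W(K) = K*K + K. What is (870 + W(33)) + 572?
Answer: 326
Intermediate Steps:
W(K) = 6 - K - K² (W(K) = 6 - (K*K + K) = 6 - (K² + K) = 6 - (K + K²) = 6 + (-K - K²) = 6 - K - K²)
(870 + W(33)) + 572 = (870 + (6 - 1*33 - 1*33²)) + 572 = (870 + (6 - 33 - 1*1089)) + 572 = (870 + (6 - 33 - 1089)) + 572 = (870 - 1116) + 572 = -246 + 572 = 326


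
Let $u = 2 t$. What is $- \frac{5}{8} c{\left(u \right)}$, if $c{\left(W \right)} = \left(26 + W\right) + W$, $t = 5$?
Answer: $- \frac{115}{4} \approx -28.75$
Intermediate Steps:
$u = 10$ ($u = 2 \cdot 5 = 10$)
$c{\left(W \right)} = 26 + 2 W$
$- \frac{5}{8} c{\left(u \right)} = - \frac{5}{8} \left(26 + 2 \cdot 10\right) = \left(-5\right) \frac{1}{8} \left(26 + 20\right) = \left(- \frac{5}{8}\right) 46 = - \frac{115}{4}$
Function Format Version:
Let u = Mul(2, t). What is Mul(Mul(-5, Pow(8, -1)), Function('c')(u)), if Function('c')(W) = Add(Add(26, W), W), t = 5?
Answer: Rational(-115, 4) ≈ -28.750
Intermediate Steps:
u = 10 (u = Mul(2, 5) = 10)
Function('c')(W) = Add(26, Mul(2, W))
Mul(Mul(-5, Pow(8, -1)), Function('c')(u)) = Mul(Mul(-5, Pow(8, -1)), Add(26, Mul(2, 10))) = Mul(Mul(-5, Rational(1, 8)), Add(26, 20)) = Mul(Rational(-5, 8), 46) = Rational(-115, 4)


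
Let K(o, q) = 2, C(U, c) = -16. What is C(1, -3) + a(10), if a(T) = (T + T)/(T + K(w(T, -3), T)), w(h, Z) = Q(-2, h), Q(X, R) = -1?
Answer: -43/3 ≈ -14.333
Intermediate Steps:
w(h, Z) = -1
a(T) = 2*T/(2 + T) (a(T) = (T + T)/(T + 2) = (2*T)/(2 + T) = 2*T/(2 + T))
C(1, -3) + a(10) = -16 + 2*10/(2 + 10) = -16 + 2*10/12 = -16 + 2*10*(1/12) = -16 + 5/3 = -43/3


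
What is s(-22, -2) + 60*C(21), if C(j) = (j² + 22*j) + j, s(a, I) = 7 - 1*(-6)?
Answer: 55453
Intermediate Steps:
s(a, I) = 13 (s(a, I) = 7 + 6 = 13)
C(j) = j² + 23*j
s(-22, -2) + 60*C(21) = 13 + 60*(21*(23 + 21)) = 13 + 60*(21*44) = 13 + 60*924 = 13 + 55440 = 55453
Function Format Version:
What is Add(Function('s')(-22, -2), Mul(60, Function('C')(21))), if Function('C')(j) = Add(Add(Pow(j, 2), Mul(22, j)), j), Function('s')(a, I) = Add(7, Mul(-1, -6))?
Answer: 55453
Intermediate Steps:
Function('s')(a, I) = 13 (Function('s')(a, I) = Add(7, 6) = 13)
Function('C')(j) = Add(Pow(j, 2), Mul(23, j))
Add(Function('s')(-22, -2), Mul(60, Function('C')(21))) = Add(13, Mul(60, Mul(21, Add(23, 21)))) = Add(13, Mul(60, Mul(21, 44))) = Add(13, Mul(60, 924)) = Add(13, 55440) = 55453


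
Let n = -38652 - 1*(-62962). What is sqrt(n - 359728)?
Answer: I*sqrt(335418) ≈ 579.15*I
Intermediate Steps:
n = 24310 (n = -38652 + 62962 = 24310)
sqrt(n - 359728) = sqrt(24310 - 359728) = sqrt(-335418) = I*sqrt(335418)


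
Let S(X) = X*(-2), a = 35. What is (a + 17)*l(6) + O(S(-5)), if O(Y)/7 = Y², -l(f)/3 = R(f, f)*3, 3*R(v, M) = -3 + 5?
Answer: 388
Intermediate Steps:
S(X) = -2*X
R(v, M) = ⅔ (R(v, M) = (-3 + 5)/3 = (⅓)*2 = ⅔)
l(f) = -6 (l(f) = -2*3 = -3*2 = -6)
O(Y) = 7*Y²
(a + 17)*l(6) + O(S(-5)) = (35 + 17)*(-6) + 7*(-2*(-5))² = 52*(-6) + 7*10² = -312 + 7*100 = -312 + 700 = 388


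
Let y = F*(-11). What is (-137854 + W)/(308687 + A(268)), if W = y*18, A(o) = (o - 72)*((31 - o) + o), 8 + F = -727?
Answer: 7676/314763 ≈ 0.024387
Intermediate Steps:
F = -735 (F = -8 - 727 = -735)
y = 8085 (y = -735*(-11) = 8085)
A(o) = -2232 + 31*o (A(o) = (-72 + o)*31 = -2232 + 31*o)
W = 145530 (W = 8085*18 = 145530)
(-137854 + W)/(308687 + A(268)) = (-137854 + 145530)/(308687 + (-2232 + 31*268)) = 7676/(308687 + (-2232 + 8308)) = 7676/(308687 + 6076) = 7676/314763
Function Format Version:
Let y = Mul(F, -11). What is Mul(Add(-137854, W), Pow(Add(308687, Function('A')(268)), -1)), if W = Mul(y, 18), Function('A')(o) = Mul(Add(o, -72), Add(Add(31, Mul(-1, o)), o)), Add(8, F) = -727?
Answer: Rational(7676, 314763) ≈ 0.024387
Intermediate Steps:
F = -735 (F = Add(-8, -727) = -735)
y = 8085 (y = Mul(-735, -11) = 8085)
Function('A')(o) = Add(-2232, Mul(31, o)) (Function('A')(o) = Mul(Add(-72, o), 31) = Add(-2232, Mul(31, o)))
W = 145530 (W = Mul(8085, 18) = 145530)
Mul(Add(-137854, W), Pow(Add(308687, Function('A')(268)), -1)) = Mul(Add(-137854, 145530), Pow(Add(308687, Add(-2232, Mul(31, 268))), -1)) = Mul(7676, Pow(Add(308687, Add(-2232, 8308)), -1)) = Mul(7676, Pow(Add(308687, 6076), -1)) = Mul(7676, Pow(314763, -1)) = Mul(7676, Rational(1, 314763)) = Rational(7676, 314763)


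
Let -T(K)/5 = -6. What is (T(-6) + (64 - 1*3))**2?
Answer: 8281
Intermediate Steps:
T(K) = 30 (T(K) = -5*(-6) = 30)
(T(-6) + (64 - 1*3))**2 = (30 + (64 - 1*3))**2 = (30 + (64 - 3))**2 = (30 + 61)**2 = 91**2 = 8281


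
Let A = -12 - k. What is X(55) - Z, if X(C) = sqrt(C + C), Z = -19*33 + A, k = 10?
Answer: 649 + sqrt(110) ≈ 659.49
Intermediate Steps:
A = -22 (A = -12 - 1*10 = -12 - 10 = -22)
Z = -649 (Z = -19*33 - 22 = -627 - 22 = -649)
X(C) = sqrt(2)*sqrt(C) (X(C) = sqrt(2*C) = sqrt(2)*sqrt(C))
X(55) - Z = sqrt(2)*sqrt(55) - 1*(-649) = sqrt(110) + 649 = 649 + sqrt(110)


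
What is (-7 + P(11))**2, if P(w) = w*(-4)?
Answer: 2601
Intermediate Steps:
P(w) = -4*w
(-7 + P(11))**2 = (-7 - 4*11)**2 = (-7 - 44)**2 = (-51)**2 = 2601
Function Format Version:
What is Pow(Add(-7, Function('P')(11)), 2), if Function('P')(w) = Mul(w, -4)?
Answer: 2601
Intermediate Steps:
Function('P')(w) = Mul(-4, w)
Pow(Add(-7, Function('P')(11)), 2) = Pow(Add(-7, Mul(-4, 11)), 2) = Pow(Add(-7, -44), 2) = Pow(-51, 2) = 2601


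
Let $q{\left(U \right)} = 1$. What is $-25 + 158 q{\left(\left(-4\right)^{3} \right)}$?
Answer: $133$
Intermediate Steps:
$-25 + 158 q{\left(\left(-4\right)^{3} \right)} = -25 + 158 \cdot 1 = -25 + 158 = 133$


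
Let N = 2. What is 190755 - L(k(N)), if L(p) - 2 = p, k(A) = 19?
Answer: 190734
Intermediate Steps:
L(p) = 2 + p
190755 - L(k(N)) = 190755 - (2 + 19) = 190755 - 1*21 = 190755 - 21 = 190734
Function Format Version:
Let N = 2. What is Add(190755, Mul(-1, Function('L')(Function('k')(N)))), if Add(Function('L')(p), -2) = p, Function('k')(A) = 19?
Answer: 190734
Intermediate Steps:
Function('L')(p) = Add(2, p)
Add(190755, Mul(-1, Function('L')(Function('k')(N)))) = Add(190755, Mul(-1, Add(2, 19))) = Add(190755, Mul(-1, 21)) = Add(190755, -21) = 190734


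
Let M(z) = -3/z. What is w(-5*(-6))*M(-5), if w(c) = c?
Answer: 18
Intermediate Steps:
w(-5*(-6))*M(-5) = (-5*(-6))*(-3/(-5)) = 30*(-3*(-1/5)) = 30*(3/5) = 18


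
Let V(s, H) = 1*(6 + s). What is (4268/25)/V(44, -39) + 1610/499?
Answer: 2071116/311875 ≈ 6.6409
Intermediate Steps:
V(s, H) = 6 + s
(4268/25)/V(44, -39) + 1610/499 = (4268/25)/(6 + 44) + 1610/499 = (4268*(1/25))/50 + 1610*(1/499) = (4268/25)*(1/50) + 1610/499 = 2134/625 + 1610/499 = 2071116/311875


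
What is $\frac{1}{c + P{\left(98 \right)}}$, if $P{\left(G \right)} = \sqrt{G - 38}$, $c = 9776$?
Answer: $\frac{2444}{23892529} - \frac{\sqrt{15}}{47785058} \approx 0.00010221$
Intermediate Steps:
$P{\left(G \right)} = \sqrt{-38 + G}$
$\frac{1}{c + P{\left(98 \right)}} = \frac{1}{9776 + \sqrt{-38 + 98}} = \frac{1}{9776 + \sqrt{60}} = \frac{1}{9776 + 2 \sqrt{15}}$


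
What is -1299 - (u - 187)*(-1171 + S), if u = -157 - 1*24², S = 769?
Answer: -371139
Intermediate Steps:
u = -733 (u = -157 - 1*576 = -157 - 576 = -733)
-1299 - (u - 187)*(-1171 + S) = -1299 - (-733 - 187)*(-1171 + 769) = -1299 - (-920)*(-402) = -1299 - 1*369840 = -1299 - 369840 = -371139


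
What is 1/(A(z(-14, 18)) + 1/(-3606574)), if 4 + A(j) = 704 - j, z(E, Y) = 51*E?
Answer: 3606574/5099695635 ≈ 0.00070721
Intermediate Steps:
A(j) = 700 - j (A(j) = -4 + (704 - j) = 700 - j)
1/(A(z(-14, 18)) + 1/(-3606574)) = 1/((700 - 51*(-14)) + 1/(-3606574)) = 1/((700 - 1*(-714)) - 1/3606574) = 1/((700 + 714) - 1/3606574) = 1/(1414 - 1/3606574) = 1/(5099695635/3606574) = 3606574/5099695635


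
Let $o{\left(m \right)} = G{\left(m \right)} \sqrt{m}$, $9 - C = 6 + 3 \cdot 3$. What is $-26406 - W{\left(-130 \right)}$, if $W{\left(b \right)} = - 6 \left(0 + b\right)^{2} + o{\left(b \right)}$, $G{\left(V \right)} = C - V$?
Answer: $74994 - 124 i \sqrt{130} \approx 74994.0 - 1413.8 i$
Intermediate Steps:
$C = -6$ ($C = 9 - \left(6 + 3 \cdot 3\right) = 9 - \left(6 + 9\right) = 9 - 15 = -6$)
$G{\left(V \right)} = -6 - V$
$o{\left(m \right)} = \sqrt{m} \left(-6 - m\right)$ ($o{\left(m \right)} = \left(-6 - m\right) \sqrt{m} = \sqrt{m} \left(-6 - m\right)$)
$W{\left(b \right)} = - 6 b^{2} + \sqrt{b} \left(-6 - b\right)$ ($W{\left(b \right)} = - 6 \left(0 + b\right)^{2} + \sqrt{b} \left(-6 - b\right) = - 6 b^{2} + \sqrt{b} \left(-6 - b\right)$)
$-26406 - W{\left(-130 \right)} = -26406 - \left(- 6 \left(-130\right)^{2} - \sqrt{-130} \left(6 - 130\right)\right) = -26406 - \left(\left(-6\right) 16900 - i \sqrt{130} \left(-124\right)\right) = -26406 - \left(-101400 + 124 i \sqrt{130}\right) = -26406 + \left(101400 - 124 i \sqrt{130}\right) = 74994 - 124 i \sqrt{130}$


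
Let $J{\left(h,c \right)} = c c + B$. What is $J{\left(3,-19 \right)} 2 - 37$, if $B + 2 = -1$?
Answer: $679$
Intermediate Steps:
$B = -3$ ($B = -2 - 1 = -3$)
$J{\left(h,c \right)} = -3 + c^{2}$ ($J{\left(h,c \right)} = c c - 3 = c^{2} - 3 = -3 + c^{2}$)
$J{\left(3,-19 \right)} 2 - 37 = \left(-3 + \left(-19\right)^{2}\right) 2 - 37 = \left(-3 + 361\right) 2 - 37 = 358 \cdot 2 - 37 = 716 - 37 = 679$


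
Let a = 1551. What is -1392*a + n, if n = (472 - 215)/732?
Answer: -1580381887/732 ≈ -2.1590e+6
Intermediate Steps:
n = 257/732 (n = 257*(1/732) = 257/732 ≈ 0.35109)
-1392*a + n = -1392*1551 + 257/732 = -2158992 + 257/732 = -1580381887/732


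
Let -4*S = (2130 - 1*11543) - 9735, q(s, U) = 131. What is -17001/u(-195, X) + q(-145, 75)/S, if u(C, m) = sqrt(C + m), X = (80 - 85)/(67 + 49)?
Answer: 131/4787 + 34002*I*sqrt(26245)/4525 ≈ 0.027366 + 1217.3*I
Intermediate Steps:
X = -5/116 ≈ -0.043103
S = 4787 (S = -((2130 - 1*11543) - 9735)/4 = -((2130 - 11543) - 9735)/4 = -(-9413 - 9735)/4 = -1/4*(-19148) = 4787)
-17001/u(-195, X) + q(-145, 75)/S = -17001/sqrt(-195 - 5/116) + 131/4787 = -17001*(-2*I*sqrt(26245)/4525) + 131*(1/4787) = -17001*(-2*I*sqrt(26245)/4525) + 131/4787 = -(-34002)*I*sqrt(26245)/4525 + 131/4787 = 34002*I*sqrt(26245)/4525 + 131/4787 = 131/4787 + 34002*I*sqrt(26245)/4525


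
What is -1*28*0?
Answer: 0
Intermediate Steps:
-1*28*0 = -28*0 = 0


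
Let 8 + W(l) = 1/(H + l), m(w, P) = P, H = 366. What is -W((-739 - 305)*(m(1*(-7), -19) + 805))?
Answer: 6561745/820218 ≈ 8.0000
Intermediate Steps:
W(l) = -8 + 1/(366 + l)
-W((-739 - 305)*(m(1*(-7), -19) + 805)) = -(-2927 - 8*(-739 - 305)*(-19 + 805))/(366 + (-739 - 305)*(-19 + 805)) = -(-2927 - (-8352)*786)/(366 - 1044*786) = -(-2927 - 8*(-820584))/(366 - 820584) = -(-2927 + 6564672)/(-820218) = -(-1)*6561745/820218 = -1*(-6561745/820218) = 6561745/820218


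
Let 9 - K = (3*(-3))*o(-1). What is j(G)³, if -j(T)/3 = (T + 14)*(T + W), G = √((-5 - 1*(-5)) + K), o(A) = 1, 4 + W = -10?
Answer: 152273304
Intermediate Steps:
W = -14 (W = -4 - 10 = -14)
K = 18 (K = 9 - 3*(-3) = 9 - (-9) = 9 - 1*(-9) = 9 + 9 = 18)
G = 3*√2 (G = √((-5 - 1*(-5)) + 18) = √((-5 + 5) + 18) = √(0 + 18) = √18 = 3*√2 ≈ 4.2426)
j(T) = -3*(-14 + T)*(14 + T) (j(T) = -3*(T + 14)*(T - 14) = -3*(14 + T)*(-14 + T) = -3*(-14 + T)*(14 + T))
j(G)³ = (588 - 3*(3*√2)²)³ = (588 - 3*18)³ = (588 - 54)³ = 534³ = 152273304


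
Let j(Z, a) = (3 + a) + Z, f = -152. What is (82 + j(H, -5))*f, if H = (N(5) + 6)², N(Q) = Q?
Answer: -30552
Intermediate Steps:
H = 121 (H = (5 + 6)² = 11² = 121)
j(Z, a) = 3 + Z + a
(82 + j(H, -5))*f = (82 + (3 + 121 - 5))*(-152) = (82 + 119)*(-152) = 201*(-152) = -30552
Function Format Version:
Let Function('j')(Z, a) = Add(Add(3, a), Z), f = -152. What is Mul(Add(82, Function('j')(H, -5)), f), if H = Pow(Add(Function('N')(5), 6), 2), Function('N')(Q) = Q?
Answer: -30552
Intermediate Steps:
H = 121 (H = Pow(Add(5, 6), 2) = Pow(11, 2) = 121)
Function('j')(Z, a) = Add(3, Z, a)
Mul(Add(82, Function('j')(H, -5)), f) = Mul(Add(82, Add(3, 121, -5)), -152) = Mul(Add(82, 119), -152) = Mul(201, -152) = -30552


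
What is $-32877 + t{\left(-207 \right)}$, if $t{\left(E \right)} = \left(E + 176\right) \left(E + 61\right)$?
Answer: $-28351$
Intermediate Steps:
$t{\left(E \right)} = \left(61 + E\right) \left(176 + E\right)$ ($t{\left(E \right)} = \left(176 + E\right) \left(61 + E\right) = \left(61 + E\right) \left(176 + E\right)$)
$-32877 + t{\left(-207 \right)} = -32877 + \left(10736 + \left(-207\right)^{2} + 237 \left(-207\right)\right) = -32877 + \left(10736 + 42849 - 49059\right) = -32877 + 4526 = -28351$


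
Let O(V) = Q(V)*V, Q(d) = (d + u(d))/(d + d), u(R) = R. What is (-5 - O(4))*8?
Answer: -72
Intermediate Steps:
Q(d) = 1 (Q(d) = (d + d)/(d + d) = (2*d)/((2*d)) = (2*d)*(1/(2*d)) = 1)
O(V) = V (O(V) = 1*V = V)
(-5 - O(4))*8 = (-5 - 1*4)*8 = (-5 - 4)*8 = -9*8 = -72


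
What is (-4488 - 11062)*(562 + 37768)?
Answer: -596031500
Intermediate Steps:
(-4488 - 11062)*(562 + 37768) = -15550*38330 = -596031500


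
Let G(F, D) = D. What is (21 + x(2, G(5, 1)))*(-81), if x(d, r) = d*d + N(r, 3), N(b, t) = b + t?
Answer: -2349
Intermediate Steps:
x(d, r) = 3 + r + d² (x(d, r) = d*d + (r + 3) = d² + (3 + r) = 3 + r + d²)
(21 + x(2, G(5, 1)))*(-81) = (21 + (3 + 1 + 2²))*(-81) = (21 + (3 + 1 + 4))*(-81) = (21 + 8)*(-81) = 29*(-81) = -2349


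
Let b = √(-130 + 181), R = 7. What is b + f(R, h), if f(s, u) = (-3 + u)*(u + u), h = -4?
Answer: 56 + √51 ≈ 63.141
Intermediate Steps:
b = √51 ≈ 7.1414
f(s, u) = 2*u*(-3 + u) (f(s, u) = (-3 + u)*(2*u) = 2*u*(-3 + u))
b + f(R, h) = √51 + 2*(-4)*(-3 - 4) = √51 + 2*(-4)*(-7) = √51 + 56 = 56 + √51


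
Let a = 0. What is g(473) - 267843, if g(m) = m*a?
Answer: -267843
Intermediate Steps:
g(m) = 0 (g(m) = m*0 = 0)
g(473) - 267843 = 0 - 267843 = -267843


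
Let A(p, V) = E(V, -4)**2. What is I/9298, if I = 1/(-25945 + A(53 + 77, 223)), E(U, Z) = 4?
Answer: -1/241087842 ≈ -4.1479e-9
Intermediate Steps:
A(p, V) = 16 (A(p, V) = 4**2 = 16)
I = -1/25929 (I = 1/(-25945 + 16) = 1/(-25929) = -1/25929 ≈ -3.8567e-5)
I/9298 = -1/25929/9298 = -1/25929*1/9298 = -1/241087842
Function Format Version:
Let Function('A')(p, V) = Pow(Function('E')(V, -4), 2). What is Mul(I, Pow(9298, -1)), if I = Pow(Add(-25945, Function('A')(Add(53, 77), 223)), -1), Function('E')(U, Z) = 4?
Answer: Rational(-1, 241087842) ≈ -4.1479e-9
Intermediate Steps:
Function('A')(p, V) = 16 (Function('A')(p, V) = Pow(4, 2) = 16)
I = Rational(-1, 25929) (I = Pow(Add(-25945, 16), -1) = Pow(-25929, -1) = Rational(-1, 25929) ≈ -3.8567e-5)
Mul(I, Pow(9298, -1)) = Mul(Rational(-1, 25929), Pow(9298, -1)) = Mul(Rational(-1, 25929), Rational(1, 9298)) = Rational(-1, 241087842)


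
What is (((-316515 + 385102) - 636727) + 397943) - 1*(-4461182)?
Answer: 4290985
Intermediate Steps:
(((-316515 + 385102) - 636727) + 397943) - 1*(-4461182) = ((68587 - 636727) + 397943) + 4461182 = (-568140 + 397943) + 4461182 = -170197 + 4461182 = 4290985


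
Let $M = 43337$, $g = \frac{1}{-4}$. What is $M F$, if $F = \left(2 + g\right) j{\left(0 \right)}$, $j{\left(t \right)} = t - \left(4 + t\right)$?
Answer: $-303359$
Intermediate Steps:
$j{\left(t \right)} = -4$
$g = - \frac{1}{4} \approx -0.25$
$F = -7$ ($F = \left(2 - \frac{1}{4}\right) \left(-4\right) = \frac{7}{4} \left(-4\right) = -7$)
$M F = 43337 \left(-7\right) = -303359$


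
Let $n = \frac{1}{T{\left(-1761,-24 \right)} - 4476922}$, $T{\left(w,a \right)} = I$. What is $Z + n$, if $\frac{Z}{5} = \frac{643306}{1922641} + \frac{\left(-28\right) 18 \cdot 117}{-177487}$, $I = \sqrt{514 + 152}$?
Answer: $\frac{11402002109556397459391963}{3419745668536622964697403} - \frac{3 \sqrt{74}}{20042830593418} \approx 3.3342$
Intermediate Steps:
$I = 3 \sqrt{74}$ ($I = \sqrt{666} = 3 \sqrt{74} \approx 25.807$)
$T{\left(w,a \right)} = 3 \sqrt{74}$
$n = \frac{1}{-4476922 + 3 \sqrt{74}}$ ($n = \frac{1}{3 \sqrt{74} - 4476922} = \frac{1}{-4476922 + 3 \sqrt{74}} \approx -2.2337 \cdot 10^{-7}$)
$Z = \frac{1137763732550}{341243783167}$ ($Z = 5 \left(\frac{643306}{1922641} + \frac{\left(-28\right) 18 \cdot 117}{-177487}\right) = 5 \left(643306 \cdot \frac{1}{1922641} + \left(-504\right) 117 \left(- \frac{1}{177487}\right)\right) = 5 \left(\frac{643306}{1922641} - - \frac{58968}{177487}\right) = 5 \left(\frac{643306}{1922641} + \frac{58968}{177487}\right) = 5 \cdot \frac{227552746510}{341243783167} = \frac{1137763732550}{341243783167} \approx 3.3342$)
$Z + n = \frac{1137763732550}{341243783167} - \left(\frac{2238461}{10021415296709} + \frac{3 \sqrt{74}}{20042830593418}\right) = \frac{11402002109556397459391963}{3419745668536622964697403} - \frac{3 \sqrt{74}}{20042830593418}$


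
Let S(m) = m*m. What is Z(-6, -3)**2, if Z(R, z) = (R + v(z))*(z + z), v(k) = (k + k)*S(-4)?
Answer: 374544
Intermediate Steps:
S(m) = m**2
v(k) = 32*k (v(k) = (k + k)*(-4)**2 = (2*k)*16 = 32*k)
Z(R, z) = 2*z*(R + 32*z) (Z(R, z) = (R + 32*z)*(z + z) = (R + 32*z)*(2*z) = 2*z*(R + 32*z))
Z(-6, -3)**2 = (2*(-3)*(-6 + 32*(-3)))**2 = (2*(-3)*(-6 - 96))**2 = (2*(-3)*(-102))**2 = 612**2 = 374544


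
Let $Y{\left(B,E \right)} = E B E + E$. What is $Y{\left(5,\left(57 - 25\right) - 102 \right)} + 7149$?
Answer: $31579$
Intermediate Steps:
$Y{\left(B,E \right)} = E + B E^{2}$ ($Y{\left(B,E \right)} = B E E + E = B E^{2} + E = E + B E^{2}$)
$Y{\left(5,\left(57 - 25\right) - 102 \right)} + 7149 = \left(\left(57 - 25\right) - 102\right) \left(1 + 5 \left(\left(57 - 25\right) - 102\right)\right) + 7149 = \left(32 - 102\right) \left(1 + 5 \left(32 - 102\right)\right) + 7149 = - 70 \left(1 + 5 \left(-70\right)\right) + 7149 = - 70 \left(1 - 350\right) + 7149 = \left(-70\right) \left(-349\right) + 7149 = 24430 + 7149 = 31579$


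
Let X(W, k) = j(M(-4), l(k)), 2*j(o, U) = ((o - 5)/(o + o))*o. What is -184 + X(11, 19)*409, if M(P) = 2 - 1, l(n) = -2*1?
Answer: -593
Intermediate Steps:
l(n) = -2
M(P) = 1
j(o, U) = -5/4 + o/4 (j(o, U) = (((o - 5)/(o + o))*o)/2 = (((-5 + o)/((2*o)))*o)/2 = (((-5 + o)*(1/(2*o)))*o)/2 = (((-5 + o)/(2*o))*o)/2 = (-5/2 + o/2)/2 = -5/4 + o/4)
X(W, k) = -1 (X(W, k) = -5/4 + (¼)*1 = -5/4 + ¼ = -1)
-184 + X(11, 19)*409 = -184 - 1*409 = -184 - 409 = -593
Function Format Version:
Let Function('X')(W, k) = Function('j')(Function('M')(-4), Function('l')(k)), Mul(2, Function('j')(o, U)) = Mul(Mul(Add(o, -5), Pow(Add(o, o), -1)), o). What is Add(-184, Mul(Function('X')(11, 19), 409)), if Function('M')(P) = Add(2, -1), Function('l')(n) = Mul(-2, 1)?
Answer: -593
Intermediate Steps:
Function('l')(n) = -2
Function('M')(P) = 1
Function('j')(o, U) = Add(Rational(-5, 4), Mul(Rational(1, 4), o)) (Function('j')(o, U) = Mul(Rational(1, 2), Mul(Mul(Add(o, -5), Pow(Add(o, o), -1)), o)) = Mul(Rational(1, 2), Mul(Mul(Add(-5, o), Pow(Mul(2, o), -1)), o)) = Mul(Rational(1, 2), Mul(Mul(Add(-5, o), Mul(Rational(1, 2), Pow(o, -1))), o)) = Mul(Rational(1, 2), Mul(Mul(Rational(1, 2), Pow(o, -1), Add(-5, o)), o)) = Mul(Rational(1, 2), Add(Rational(-5, 2), Mul(Rational(1, 2), o))) = Add(Rational(-5, 4), Mul(Rational(1, 4), o)))
Function('X')(W, k) = -1 (Function('X')(W, k) = Add(Rational(-5, 4), Mul(Rational(1, 4), 1)) = Add(Rational(-5, 4), Rational(1, 4)) = -1)
Add(-184, Mul(Function('X')(11, 19), 409)) = Add(-184, Mul(-1, 409)) = Add(-184, -409) = -593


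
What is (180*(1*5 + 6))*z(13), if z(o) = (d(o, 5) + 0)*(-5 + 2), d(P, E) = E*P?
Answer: -386100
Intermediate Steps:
z(o) = -15*o (z(o) = (5*o + 0)*(-5 + 2) = (5*o)*(-3) = -15*o)
(180*(1*5 + 6))*z(13) = (180*(1*5 + 6))*(-15*13) = (180*(5 + 6))*(-195) = (180*11)*(-195) = 1980*(-195) = -386100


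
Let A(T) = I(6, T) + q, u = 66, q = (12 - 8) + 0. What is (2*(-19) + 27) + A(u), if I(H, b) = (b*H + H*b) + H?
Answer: 791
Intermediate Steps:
I(H, b) = H + 2*H*b (I(H, b) = (H*b + H*b) + H = 2*H*b + H = H + 2*H*b)
q = 4 (q = 4 + 0 = 4)
A(T) = 10 + 12*T (A(T) = 6*(1 + 2*T) + 4 = (6 + 12*T) + 4 = 10 + 12*T)
(2*(-19) + 27) + A(u) = (2*(-19) + 27) + (10 + 12*66) = (-38 + 27) + (10 + 792) = -11 + 802 = 791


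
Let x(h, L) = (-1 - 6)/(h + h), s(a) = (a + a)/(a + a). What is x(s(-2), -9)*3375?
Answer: -23625/2 ≈ -11813.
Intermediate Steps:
s(a) = 1 (s(a) = (2*a)/((2*a)) = (2*a)*(1/(2*a)) = 1)
x(h, L) = -7/(2*h) (x(h, L) = -7*1/(2*h) = -7/(2*h))
x(s(-2), -9)*3375 = -7/2/1*3375 = -7/2*1*3375 = -7/2*3375 = -23625/2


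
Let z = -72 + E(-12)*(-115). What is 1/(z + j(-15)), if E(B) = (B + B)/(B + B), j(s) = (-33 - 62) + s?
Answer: -1/297 ≈ -0.0033670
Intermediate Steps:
j(s) = -95 + s
E(B) = 1 (E(B) = (2*B)/((2*B)) = (2*B)*(1/(2*B)) = 1)
z = -187 (z = -72 + 1*(-115) = -72 - 115 = -187)
1/(z + j(-15)) = 1/(-187 + (-95 - 15)) = 1/(-187 - 110) = 1/(-297) = -1/297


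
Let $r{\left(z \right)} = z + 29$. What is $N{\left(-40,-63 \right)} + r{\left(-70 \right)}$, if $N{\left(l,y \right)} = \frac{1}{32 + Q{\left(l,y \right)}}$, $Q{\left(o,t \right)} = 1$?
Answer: $- \frac{1352}{33} \approx -40.97$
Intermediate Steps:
$r{\left(z \right)} = 29 + z$
$N{\left(l,y \right)} = \frac{1}{33}$ ($N{\left(l,y \right)} = \frac{1}{32 + 1} = \frac{1}{33}$)
$N{\left(-40,-63 \right)} + r{\left(-70 \right)} = \frac{1}{33} + \left(29 - 70\right) = \frac{1}{33} - 41 = - \frac{1352}{33}$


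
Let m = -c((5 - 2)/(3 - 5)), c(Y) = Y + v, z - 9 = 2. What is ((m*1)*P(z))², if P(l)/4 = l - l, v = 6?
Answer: 0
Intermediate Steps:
z = 11 (z = 9 + 2 = 11)
c(Y) = 6 + Y (c(Y) = Y + 6 = 6 + Y)
P(l) = 0 (P(l) = 4*(l - l) = 4*0 = 0)
m = -9/2 (m = -(6 + (5 - 2)/(3 - 5)) = -(6 + 3/(-2)) = -(6 + 3*(-½)) = -(6 - 3/2) = -1*9/2 = -9/2 ≈ -4.5000)
((m*1)*P(z))² = (-9/2*1*0)² = (-9/2*0)² = 0² = 0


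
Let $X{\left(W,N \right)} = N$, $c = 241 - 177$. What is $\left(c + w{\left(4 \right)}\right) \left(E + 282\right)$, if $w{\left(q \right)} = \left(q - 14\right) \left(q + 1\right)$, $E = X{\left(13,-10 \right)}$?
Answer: $3808$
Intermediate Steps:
$c = 64$
$E = -10$
$w{\left(q \right)} = \left(1 + q\right) \left(-14 + q\right)$ ($w{\left(q \right)} = \left(-14 + q\right) \left(1 + q\right) = \left(1 + q\right) \left(-14 + q\right)$)
$\left(c + w{\left(4 \right)}\right) \left(E + 282\right) = \left(64 - \left(66 - 16\right)\right) \left(-10 + 282\right) = \left(64 - 50\right) 272 = 14 \cdot 272 = 3808$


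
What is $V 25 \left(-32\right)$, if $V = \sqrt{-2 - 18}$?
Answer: $- 1600 i \sqrt{5} \approx - 3577.7 i$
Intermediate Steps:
$V = 2 i \sqrt{5}$ ($V = \sqrt{-2 - 18} = \sqrt{-20} = 2 i \sqrt{5} \approx 4.4721 i$)
$V 25 \left(-32\right) = 2 i \sqrt{5} \cdot 25 \left(-32\right) = 50 i \sqrt{5} \left(-32\right) = - 1600 i \sqrt{5}$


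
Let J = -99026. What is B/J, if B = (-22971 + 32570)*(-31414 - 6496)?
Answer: 181949045/49513 ≈ 3674.8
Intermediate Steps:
B = -363898090 (B = 9599*(-37910) = -363898090)
B/J = -363898090/(-99026) = -363898090*(-1/99026) = 181949045/49513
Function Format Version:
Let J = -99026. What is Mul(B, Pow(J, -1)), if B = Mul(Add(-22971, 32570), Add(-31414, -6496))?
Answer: Rational(181949045, 49513) ≈ 3674.8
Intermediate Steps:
B = -363898090 (B = Mul(9599, -37910) = -363898090)
Mul(B, Pow(J, -1)) = Mul(-363898090, Pow(-99026, -1)) = Mul(-363898090, Rational(-1, 99026)) = Rational(181949045, 49513)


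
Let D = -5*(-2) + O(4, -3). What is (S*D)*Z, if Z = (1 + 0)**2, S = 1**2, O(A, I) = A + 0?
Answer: 14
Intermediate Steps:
O(A, I) = A
S = 1
Z = 1 (Z = 1**2 = 1)
D = 14 (D = -5*(-2) + 4 = 10 + 4 = 14)
(S*D)*Z = (1*14)*1 = 14*1 = 14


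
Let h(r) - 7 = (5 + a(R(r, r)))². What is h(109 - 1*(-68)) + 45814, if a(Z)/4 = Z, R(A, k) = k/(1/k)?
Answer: 15705398862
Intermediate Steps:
R(A, k) = k² (R(A, k) = k*k = k²)
a(Z) = 4*Z
h(r) = 7 + (5 + 4*r²)²
h(109 - 1*(-68)) + 45814 = (7 + (5 + 4*(109 - 1*(-68))²)²) + 45814 = (7 + (5 + 4*(109 + 68)²)²) + 45814 = (7 + (5 + 4*177²)²) + 45814 = (7 + (5 + 4*31329)²) + 45814 = (7 + (5 + 125316)²) + 45814 = (7 + 125321²) + 45814 = (7 + 15705353041) + 45814 = 15705353048 + 45814 = 15705398862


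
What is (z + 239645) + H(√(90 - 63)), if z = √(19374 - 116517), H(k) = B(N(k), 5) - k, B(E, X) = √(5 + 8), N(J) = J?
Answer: 239645 + √13 - 3*√3 + I*√97143 ≈ 2.3964e+5 + 311.68*I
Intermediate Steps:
B(E, X) = √13
H(k) = √13 - k
z = I*√97143 (z = √(-97143) = I*√97143 ≈ 311.68*I)
(z + 239645) + H(√(90 - 63)) = (I*√97143 + 239645) + (√13 - √(90 - 63)) = (239645 + I*√97143) + (√13 - √27) = (239645 + I*√97143) + (√13 - 3*√3) = 239645 + √13 - 3*√3 + I*√97143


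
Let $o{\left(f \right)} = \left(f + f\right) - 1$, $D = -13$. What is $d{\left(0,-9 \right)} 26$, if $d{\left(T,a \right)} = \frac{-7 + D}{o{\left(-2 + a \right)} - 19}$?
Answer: $\frac{260}{21} \approx 12.381$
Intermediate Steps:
$o{\left(f \right)} = -1 + 2 f$ ($o{\left(f \right)} = 2 f - 1 = -1 + 2 f$)
$d{\left(T,a \right)} = - \frac{20}{-24 + 2 a}$ ($d{\left(T,a \right)} = \frac{-7 - 13}{\left(-1 + 2 \left(-2 + a\right)\right) - 19} = - \frac{20}{\left(-1 + \left(-4 + 2 a\right)\right) - 19} = - \frac{20}{\left(-5 + 2 a\right) - 19} = - \frac{20}{-24 + 2 a}$)
$d{\left(0,-9 \right)} 26 = - \frac{10}{-12 - 9} \cdot 26 = - \frac{10}{-21} \cdot 26 = \left(-10\right) \left(- \frac{1}{21}\right) 26 = \frac{10}{21} \cdot 26 = \frac{260}{21}$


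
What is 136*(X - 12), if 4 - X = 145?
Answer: -20808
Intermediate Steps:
X = -141 (X = 4 - 1*145 = 4 - 145 = -141)
136*(X - 12) = 136*(-141 - 12) = 136*(-153) = -20808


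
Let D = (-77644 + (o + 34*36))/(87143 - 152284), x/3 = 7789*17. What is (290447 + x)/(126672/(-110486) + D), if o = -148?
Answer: 1237348008742709/52037824 ≈ 2.3778e+7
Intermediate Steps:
x = 397239 (x = 3*(7789*17) = 3*132413 = 397239)
D = 76568/65141 (D = (-77644 + (-148 + 34*36))/(87143 - 152284) = (-77644 + (-148 + 1224))/(-65141) = (-77644 + 1076)*(-1/65141) = -76568*(-1/65141) = 76568/65141 ≈ 1.1754)
(290447 + x)/(126672/(-110486) + D) = (290447 + 397239)/(126672/(-110486) + 76568/65141) = 687686/(126672*(-1/110486) + 76568/65141) = 687686/(-63336/55243 + 76568/65141) = 687686/(104075648/3598584263) = 687686*(3598584263/104075648) = 1237348008742709/52037824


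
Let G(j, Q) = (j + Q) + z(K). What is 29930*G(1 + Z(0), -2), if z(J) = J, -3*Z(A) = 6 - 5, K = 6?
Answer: 419020/3 ≈ 1.3967e+5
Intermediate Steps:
Z(A) = -⅓ (Z(A) = -(6 - 5)/3 = -⅓*1 = -⅓)
G(j, Q) = 6 + Q + j (G(j, Q) = (j + Q) + 6 = (Q + j) + 6 = 6 + Q + j)
29930*G(1 + Z(0), -2) = 29930*(6 - 2 + (1 - ⅓)) = 29930*(6 - 2 + ⅔) = 29930*(14/3) = 419020/3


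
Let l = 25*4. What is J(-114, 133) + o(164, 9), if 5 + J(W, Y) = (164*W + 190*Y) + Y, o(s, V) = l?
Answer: 6802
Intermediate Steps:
l = 100
o(s, V) = 100
J(W, Y) = -5 + 164*W + 191*Y (J(W, Y) = -5 + ((164*W + 190*Y) + Y) = -5 + (164*W + 191*Y) = -5 + 164*W + 191*Y)
J(-114, 133) + o(164, 9) = (-5 + 164*(-114) + 191*133) + 100 = (-5 - 18696 + 25403) + 100 = 6702 + 100 = 6802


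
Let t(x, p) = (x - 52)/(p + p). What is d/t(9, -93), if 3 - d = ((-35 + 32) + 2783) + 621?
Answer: -632028/43 ≈ -14698.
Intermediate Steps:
t(x, p) = (-52 + x)/(2*p) (t(x, p) = (-52 + x)/((2*p)) = (-52 + x)*(1/(2*p)) = (-52 + x)/(2*p))
d = -3398 (d = 3 - (((-35 + 32) + 2783) + 621) = 3 - ((-3 + 2783) + 621) = 3 - (2780 + 621) = 3 - 1*3401 = 3 - 3401 = -3398)
d/t(9, -93) = -3398*(-186/(-52 + 9)) = -3398/((½)*(-1/93)*(-43)) = -3398/43/186 = -3398*186/43 = -632028/43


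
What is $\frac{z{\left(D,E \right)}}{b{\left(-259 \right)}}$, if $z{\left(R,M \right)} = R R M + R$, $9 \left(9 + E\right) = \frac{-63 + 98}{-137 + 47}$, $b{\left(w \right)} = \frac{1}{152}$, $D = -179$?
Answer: $- \frac{3569648788}{81} \approx -4.407 \cdot 10^{7}$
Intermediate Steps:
$b{\left(w \right)} = \frac{1}{152}$
$E = - \frac{1465}{162}$ ($E = -9 + \frac{\left(-63 + 98\right) \frac{1}{-137 + 47}}{9} = -9 + \frac{35 \frac{1}{-90}}{9} = -9 + \frac{35 \left(- \frac{1}{90}\right)}{9} = -9 + \frac{1}{9} \left(- \frac{7}{18}\right) = -9 - \frac{7}{162} = - \frac{1465}{162} \approx -9.0432$)
$z{\left(R,M \right)} = R + M R^{2}$ ($z{\left(R,M \right)} = R^{2} M + R = M R^{2} + R = R + M R^{2}$)
$\frac{z{\left(D,E \right)}}{b{\left(-259 \right)}} = - 179 \left(1 - - \frac{262235}{162}\right) \frac{1}{\frac{1}{152}} = - 179 \left(1 + \frac{262235}{162}\right) 152 = \left(-179\right) \frac{262397}{162} \cdot 152 = \left(- \frac{46969063}{162}\right) 152 = - \frac{3569648788}{81}$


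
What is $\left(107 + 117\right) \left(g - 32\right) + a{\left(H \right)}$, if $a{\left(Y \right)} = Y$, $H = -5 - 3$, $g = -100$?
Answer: $-29576$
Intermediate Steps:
$H = -8$
$\left(107 + 117\right) \left(g - 32\right) + a{\left(H \right)} = \left(107 + 117\right) \left(-100 - 32\right) - 8 = 224 \left(-132\right) - 8 = -29568 - 8 = -29576$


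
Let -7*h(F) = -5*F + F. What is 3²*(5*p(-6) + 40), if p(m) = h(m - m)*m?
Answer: 360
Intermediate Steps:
h(F) = 4*F/7 (h(F) = -(-5*F + F)/7 = -(-4)*F/7 = 4*F/7)
p(m) = 0 (p(m) = (4*(m - m)/7)*m = ((4/7)*0)*m = 0*m = 0)
3²*(5*p(-6) + 40) = 3²*(5*0 + 40) = 9*(0 + 40) = 9*40 = 360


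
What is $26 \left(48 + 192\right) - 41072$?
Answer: $-34832$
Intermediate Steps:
$26 \left(48 + 192\right) - 41072 = 26 \cdot 240 - 41072 = 6240 - 41072 = -34832$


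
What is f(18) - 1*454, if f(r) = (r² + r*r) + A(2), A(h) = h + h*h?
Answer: 200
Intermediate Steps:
A(h) = h + h²
f(r) = 6 + 2*r² (f(r) = (r² + r*r) + 2*(1 + 2) = (r² + r²) + 2*3 = 2*r² + 6 = 6 + 2*r²)
f(18) - 1*454 = (6 + 2*18²) - 1*454 = (6 + 2*324) - 454 = (6 + 648) - 454 = 654 - 454 = 200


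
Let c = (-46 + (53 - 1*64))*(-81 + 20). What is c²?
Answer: 12089529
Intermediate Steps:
c = 3477 (c = (-46 + (53 - 64))*(-61) = (-46 - 11)*(-61) = -57*(-61) = 3477)
c² = 3477² = 12089529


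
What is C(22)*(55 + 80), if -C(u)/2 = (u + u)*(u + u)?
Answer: -522720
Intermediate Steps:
C(u) = -8*u**2 (C(u) = -2*(u + u)*(u + u) = -2*2*u*2*u = -8*u**2)
C(22)*(55 + 80) = (-8*22**2)*(55 + 80) = -8*484*135 = -3872*135 = -522720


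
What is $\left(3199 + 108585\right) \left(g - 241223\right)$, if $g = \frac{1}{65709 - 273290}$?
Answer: $- \frac{5597395059870176}{207581} \approx -2.6965 \cdot 10^{10}$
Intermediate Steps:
$g = - \frac{1}{207581}$ ($g = \frac{1}{-207581} = - \frac{1}{207581} \approx -4.8174 \cdot 10^{-6}$)
$\left(3199 + 108585\right) \left(g - 241223\right) = \left(3199 + 108585\right) \left(- \frac{1}{207581} - 241223\right) = 111784 \left(- \frac{50073311564}{207581}\right) = - \frac{5597395059870176}{207581}$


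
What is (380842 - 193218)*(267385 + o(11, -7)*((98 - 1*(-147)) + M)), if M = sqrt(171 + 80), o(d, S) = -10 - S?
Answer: 50029939600 - 562872*sqrt(251) ≈ 5.0021e+10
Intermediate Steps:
M = sqrt(251) ≈ 15.843
(380842 - 193218)*(267385 + o(11, -7)*((98 - 1*(-147)) + M)) = (380842 - 193218)*(267385 + (-10 - 1*(-7))*((98 - 1*(-147)) + sqrt(251))) = 187624*(267385 + (-10 + 7)*((98 + 147) + sqrt(251))) = 187624*(267385 - 3*(245 + sqrt(251))) = 187624*(267385 + (-735 - 3*sqrt(251))) = 187624*(266650 - 3*sqrt(251)) = 50029939600 - 562872*sqrt(251)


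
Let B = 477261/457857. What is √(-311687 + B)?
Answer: I*√806662623057306/50873 ≈ 558.29*I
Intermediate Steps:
B = 53029/50873 (B = 477261*(1/457857) = 53029/50873 ≈ 1.0424)
√(-311687 + B) = √(-311687 + 53029/50873) = √(-15856399722/50873) = I*√806662623057306/50873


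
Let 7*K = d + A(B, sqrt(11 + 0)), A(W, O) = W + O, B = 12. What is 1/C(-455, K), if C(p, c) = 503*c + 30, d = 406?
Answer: 210464/6327473171 - 503*sqrt(11)/6327473171 ≈ 3.2998e-5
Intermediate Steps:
A(W, O) = O + W
K = 418/7 + sqrt(11)/7 (K = (406 + (sqrt(11 + 0) + 12))/7 = (406 + (sqrt(11) + 12))/7 = (406 + (12 + sqrt(11)))/7 = (418 + sqrt(11))/7 = 418/7 + sqrt(11)/7 ≈ 60.188)
C(p, c) = 30 + 503*c
1/C(-455, K) = 1/(30 + 503*(418/7 + sqrt(11)/7)) = 1/(30 + (210254/7 + 503*sqrt(11)/7)) = 1/(210464/7 + 503*sqrt(11)/7)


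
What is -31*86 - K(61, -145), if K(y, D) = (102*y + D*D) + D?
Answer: -29768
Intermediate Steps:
K(y, D) = D + D² + 102*y (K(y, D) = (102*y + D²) + D = (D² + 102*y) + D = D + D² + 102*y)
-31*86 - K(61, -145) = -31*86 - (-145 + (-145)² + 102*61) = -2666 - (-145 + 21025 + 6222) = -2666 - 1*27102 = -2666 - 27102 = -29768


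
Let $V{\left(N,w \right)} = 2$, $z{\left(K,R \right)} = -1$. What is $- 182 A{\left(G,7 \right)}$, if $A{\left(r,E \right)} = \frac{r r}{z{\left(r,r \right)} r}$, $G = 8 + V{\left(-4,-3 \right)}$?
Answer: $1820$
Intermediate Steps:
$G = 10$ ($G = 8 + 2 = 10$)
$A{\left(r,E \right)} = - r$ ($A{\left(r,E \right)} = \frac{r r}{\left(-1\right) r} = r^{2} \left(- \frac{1}{r}\right) = - r$)
$- 182 A{\left(G,7 \right)} = - 182 \left(\left(-1\right) 10\right) = \left(-182\right) \left(-10\right) = 1820$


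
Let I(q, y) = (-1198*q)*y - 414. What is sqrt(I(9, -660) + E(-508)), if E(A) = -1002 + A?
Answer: 2*sqrt(1778549) ≈ 2667.2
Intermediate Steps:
I(q, y) = -414 - 1198*q*y (I(q, y) = -1198*q*y - 414 = -414 - 1198*q*y)
sqrt(I(9, -660) + E(-508)) = sqrt((-414 - 1198*9*(-660)) + (-1002 - 508)) = sqrt((-414 + 7116120) - 1510) = sqrt(7115706 - 1510) = sqrt(7114196) = 2*sqrt(1778549)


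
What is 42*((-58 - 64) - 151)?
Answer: -11466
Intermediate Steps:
42*((-58 - 64) - 151) = 42*(-122 - 151) = 42*(-273) = -11466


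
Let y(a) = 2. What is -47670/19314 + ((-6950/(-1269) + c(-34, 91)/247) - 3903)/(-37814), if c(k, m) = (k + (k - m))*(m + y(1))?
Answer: -406195856306/171861737229 ≈ -2.3635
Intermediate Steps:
c(k, m) = (2 + m)*(-m + 2*k) (c(k, m) = (k + (k - m))*(m + 2) = (-m + 2*k)*(2 + m) = (2 + m)*(-m + 2*k))
-47670/19314 + ((-6950/(-1269) + c(-34, 91)/247) - 3903)/(-37814) = -47670/19314 + ((-6950/(-1269) + (-1*91**2 - 2*91 + 4*(-34) + 2*(-34)*91)/247) - 3903)/(-37814) = -47670*1/19314 + ((-6950*(-1/1269) + (-1*8281 - 182 - 136 - 6188)*(1/247)) - 3903)*(-1/37814) = -7945/3219 + ((6950/1269 + (-8281 - 182 - 136 - 6188)*(1/247)) - 3903)*(-1/37814) = -7945/3219 + ((6950/1269 - 14787*1/247) - 3903)*(-1/37814) = -7945/3219 + ((6950/1269 - 14787/247) - 3903)*(-1/37814) = -7945/3219 + (-17048053/313443 - 3903)*(-1/37814) = -7945/3219 - 1240416082/313443*(-1/37814) = -7945/3219 + 620208041/5926266801 = -406195856306/171861737229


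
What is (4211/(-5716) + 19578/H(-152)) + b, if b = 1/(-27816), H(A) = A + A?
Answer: -1294588373/19874532 ≈ -65.138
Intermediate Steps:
H(A) = 2*A
b = -1/27816 ≈ -3.5951e-5
(4211/(-5716) + 19578/H(-152)) + b = (4211/(-5716) + 19578/((2*(-152)))) - 1/27816 = (4211*(-1/5716) + 19578/(-304)) - 1/27816 = (-4211/5716 + 19578*(-1/304)) - 1/27816 = (-4211/5716 - 9789/152) - 1/27816 = -14148499/217208 - 1/27816 = -1294588373/19874532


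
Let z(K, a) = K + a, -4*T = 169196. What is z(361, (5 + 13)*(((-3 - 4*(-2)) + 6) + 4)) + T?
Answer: -41668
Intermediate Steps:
T = -42299 (T = -1/4*169196 = -42299)
z(361, (5 + 13)*(((-3 - 4*(-2)) + 6) + 4)) + T = (361 + (5 + 13)*(((-3 - 4*(-2)) + 6) + 4)) - 42299 = (361 + 18*(((-3 + 8) + 6) + 4)) - 42299 = (361 + 18*((5 + 6) + 4)) - 42299 = (361 + 18*(11 + 4)) - 42299 = (361 + 18*15) - 42299 = (361 + 270) - 42299 = 631 - 42299 = -41668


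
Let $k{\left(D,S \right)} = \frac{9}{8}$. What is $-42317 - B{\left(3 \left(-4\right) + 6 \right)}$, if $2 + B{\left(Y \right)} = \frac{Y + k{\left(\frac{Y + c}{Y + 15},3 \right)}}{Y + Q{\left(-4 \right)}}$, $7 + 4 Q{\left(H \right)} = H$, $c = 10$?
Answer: $- \frac{2962089}{70} \approx -42316.0$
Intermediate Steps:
$Q{\left(H \right)} = - \frac{7}{4} + \frac{H}{4}$
$k{\left(D,S \right)} = \frac{9}{8}$ ($k{\left(D,S \right)} = 9 \cdot \frac{1}{8} = \frac{9}{8}$)
$B{\left(Y \right)} = -2 + \frac{\frac{9}{8} + Y}{- \frac{11}{4} + Y}$ ($B{\left(Y \right)} = -2 + \frac{Y + \frac{9}{8}}{Y + \left(- \frac{7}{4} + \frac{1}{4} \left(-4\right)\right)} = -2 + \frac{\frac{9}{8} + Y}{Y - \frac{11}{4}} = -2 + \frac{\frac{9}{8} + Y}{- \frac{11}{4} + Y}$)
$-42317 - B{\left(3 \left(-4\right) + 6 \right)} = -42317 - \frac{53 - 8 \left(3 \left(-4\right) + 6\right)}{2 \left(-11 + 4 \left(3 \left(-4\right) + 6\right)\right)} = -42317 - \frac{53 - 8 \left(-12 + 6\right)}{2 \left(-11 + 4 \left(-12 + 6\right)\right)} = -42317 - \frac{53 - -48}{2 \left(-11 + 4 \left(-6\right)\right)} = -42317 - \frac{53 + 48}{2 \left(-11 - 24\right)} = -42317 - \frac{1}{2} \frac{1}{-35} \cdot 101 = -42317 - \frac{1}{2} \left(- \frac{1}{35}\right) 101 = -42317 - - \frac{101}{70} = -42317 + \frac{101}{70} = - \frac{2962089}{70}$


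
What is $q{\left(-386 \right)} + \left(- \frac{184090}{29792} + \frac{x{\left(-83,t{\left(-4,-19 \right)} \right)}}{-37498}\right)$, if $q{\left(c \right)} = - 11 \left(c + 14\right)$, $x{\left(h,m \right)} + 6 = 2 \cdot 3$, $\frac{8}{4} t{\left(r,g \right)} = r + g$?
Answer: $\frac{60862387}{14896} \approx 4085.8$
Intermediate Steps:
$t{\left(r,g \right)} = \frac{g}{2} + \frac{r}{2}$ ($t{\left(r,g \right)} = \frac{r + g}{2} = \frac{g + r}{2} = \frac{g}{2} + \frac{r}{2}$)
$x{\left(h,m \right)} = 0$ ($x{\left(h,m \right)} = -6 + 2 \cdot 3 = -6 + 6 = 0$)
$q{\left(c \right)} = -154 - 11 c$ ($q{\left(c \right)} = - 11 \left(14 + c\right) = -154 - 11 c$)
$q{\left(-386 \right)} + \left(- \frac{184090}{29792} + \frac{x{\left(-83,t{\left(-4,-19 \right)} \right)}}{-37498}\right) = \left(-154 - -4246\right) + \left(- \frac{184090}{29792} + \frac{0}{-37498}\right) = \left(-154 + 4246\right) + \left(\left(-184090\right) \frac{1}{29792} + 0 \left(- \frac{1}{37498}\right)\right) = 4092 + \left(- \frac{92045}{14896} + 0\right) = 4092 - \frac{92045}{14896} = \frac{60862387}{14896}$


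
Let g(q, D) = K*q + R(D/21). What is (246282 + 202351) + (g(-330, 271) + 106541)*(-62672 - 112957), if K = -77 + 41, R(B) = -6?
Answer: -20796659402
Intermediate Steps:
K = -36
g(q, D) = -6 - 36*q (g(q, D) = -36*q - 6 = -6 - 36*q)
(246282 + 202351) + (g(-330, 271) + 106541)*(-62672 - 112957) = (246282 + 202351) + ((-6 - 36*(-330)) + 106541)*(-62672 - 112957) = 448633 + ((-6 + 11880) + 106541)*(-175629) = 448633 + (11874 + 106541)*(-175629) = 448633 + 118415*(-175629) = 448633 - 20797108035 = -20796659402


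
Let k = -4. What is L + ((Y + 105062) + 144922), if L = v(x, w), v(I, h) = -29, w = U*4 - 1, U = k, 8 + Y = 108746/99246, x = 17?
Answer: 12403174354/49623 ≈ 2.4995e+5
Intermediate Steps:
Y = -342611/49623 (Y = -8 + 108746/99246 = -8 + 108746*(1/99246) = -8 + 54373/49623 = -342611/49623 ≈ -6.9043)
U = -4
w = -17 (w = -4*4 - 1 = -16 - 1 = -17)
L = -29
L + ((Y + 105062) + 144922) = -29 + ((-342611/49623 + 105062) + 144922) = -29 + (5213149015/49623 + 144922) = -29 + 12404613421/49623 = 12403174354/49623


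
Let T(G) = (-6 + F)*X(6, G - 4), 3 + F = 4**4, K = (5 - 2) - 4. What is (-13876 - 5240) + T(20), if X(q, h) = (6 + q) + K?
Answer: -16399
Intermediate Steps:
K = -1 (K = 3 - 4 = -1)
X(q, h) = 5 + q (X(q, h) = (6 + q) - 1 = 5 + q)
F = 253 (F = -3 + 4**4 = -3 + 256 = 253)
T(G) = 2717 (T(G) = (-6 + 253)*(5 + 6) = 247*11 = 2717)
(-13876 - 5240) + T(20) = (-13876 - 5240) + 2717 = -19116 + 2717 = -16399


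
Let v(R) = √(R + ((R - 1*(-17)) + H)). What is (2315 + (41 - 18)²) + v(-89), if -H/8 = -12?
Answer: 2844 + I*√65 ≈ 2844.0 + 8.0623*I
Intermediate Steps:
H = 96 (H = -8*(-12) = 96)
v(R) = √(113 + 2*R) (v(R) = √(R + ((R - 1*(-17)) + 96)) = √(R + ((R + 17) + 96)) = √(R + ((17 + R) + 96)) = √(R + (113 + R)) = √(113 + 2*R))
(2315 + (41 - 18)²) + v(-89) = (2315 + (41 - 18)²) + √(113 + 2*(-89)) = (2315 + 23²) + √(113 - 178) = (2315 + 529) + √(-65) = 2844 + I*√65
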